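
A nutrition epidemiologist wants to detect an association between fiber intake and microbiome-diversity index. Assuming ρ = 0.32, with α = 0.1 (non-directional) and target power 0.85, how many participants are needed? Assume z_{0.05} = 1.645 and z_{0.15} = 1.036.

n = 69

Fisher's z: C = ½·ln((1+r)/(1−r)) = ½·ln(1.9412) = 0.3316.
n = ((z_{α/2} + z_β)/C)² + 3.
(1.645 + 1.036) / 0.3316 = 2.681 / 0.3316 = 8.085.
n = 8.085² + 3 = 65.37 + 3 = 68.4.
Round up.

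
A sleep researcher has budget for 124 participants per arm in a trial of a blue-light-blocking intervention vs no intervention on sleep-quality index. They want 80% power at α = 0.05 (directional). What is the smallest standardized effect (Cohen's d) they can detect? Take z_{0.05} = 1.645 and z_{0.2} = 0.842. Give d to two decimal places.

For two independent groups of n = 124 each: d_min = (z_{α} + z_β)·√(2/n).
z-sum = 1.645 + 0.842 = 2.487.
d_min = 2.487 × √(2/124) = 2.487 × 0.1270 = 0.316.

d_min ≈ 0.32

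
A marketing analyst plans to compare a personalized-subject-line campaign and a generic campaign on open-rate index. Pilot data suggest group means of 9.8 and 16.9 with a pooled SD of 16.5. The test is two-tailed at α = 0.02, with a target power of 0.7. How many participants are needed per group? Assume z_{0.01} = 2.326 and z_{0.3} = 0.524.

n = 88 per group

Cohen's d = |M₁ − M₂| / SD_pooled = |9.8 − 16.9| / 16.5 = 7.1 / 16.5 = 0.430.
For two independent groups with equal n: n = 2·((z_{α/2} + z_β) / d)².
z_{α/2} + z_β = 2.326 + 0.524 = 2.850.
n = 2 × (2.850 / 0.430)² = 2 × 6.628² = 2 × 43.93 = 87.9.
Round up to the next whole participant.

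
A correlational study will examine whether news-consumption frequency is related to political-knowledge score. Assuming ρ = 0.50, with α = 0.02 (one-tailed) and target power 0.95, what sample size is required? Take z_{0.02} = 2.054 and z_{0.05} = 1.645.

Fisher's z: C = ½·ln((1+r)/(1−r)) = ½·ln(3.0000) = 0.5493.
n = ((z_{α} + z_β)/C)² + 3.
(2.054 + 1.645) / 0.5493 = 3.699 / 0.5493 = 6.734.
n = 6.734² + 3 = 45.35 + 3 = 48.3.
Round up.

n = 49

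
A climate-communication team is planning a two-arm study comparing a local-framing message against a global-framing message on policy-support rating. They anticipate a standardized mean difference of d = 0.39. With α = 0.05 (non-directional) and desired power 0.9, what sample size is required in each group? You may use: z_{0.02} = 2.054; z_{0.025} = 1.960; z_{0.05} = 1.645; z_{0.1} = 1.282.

For two independent groups with equal n: n = 2·((z_{α/2} + z_β) / d)².
z_{α/2} + z_β = 1.960 + 1.282 = 3.242.
n = 2 × (3.242 / 0.39)² = 2 × 8.313² = 2 × 69.10 = 138.2.
Round up to the next whole participant.

n = 139 per group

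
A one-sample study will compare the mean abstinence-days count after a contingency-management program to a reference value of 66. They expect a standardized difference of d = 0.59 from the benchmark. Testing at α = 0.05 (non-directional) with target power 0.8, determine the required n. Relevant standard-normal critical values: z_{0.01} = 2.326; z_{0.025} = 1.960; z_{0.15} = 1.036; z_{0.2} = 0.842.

For a one-sample test: n = ((z_{α/2} + z_β) / d)².
z_{α/2} + z_β = 1.960 + 0.842 = 2.802.
n = (2.802 / 0.59)² = 4.749² = 22.55.
Round up.

n = 23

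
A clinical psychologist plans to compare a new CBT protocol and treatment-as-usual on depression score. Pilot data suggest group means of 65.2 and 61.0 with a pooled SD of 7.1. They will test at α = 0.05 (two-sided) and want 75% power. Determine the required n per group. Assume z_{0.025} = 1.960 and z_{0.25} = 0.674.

n = 40 per group

Cohen's d = |M₁ − M₂| / SD_pooled = |65.2 − 61.0| / 7.1 = 4.2 / 7.1 = 0.592.
For two independent groups with equal n: n = 2·((z_{α/2} + z_β) / d)².
z_{α/2} + z_β = 1.960 + 0.674 = 2.634.
n = 2 × (2.634 / 0.592)² = 2 × 4.449² = 2 × 19.80 = 39.6.
Round up to the next whole participant.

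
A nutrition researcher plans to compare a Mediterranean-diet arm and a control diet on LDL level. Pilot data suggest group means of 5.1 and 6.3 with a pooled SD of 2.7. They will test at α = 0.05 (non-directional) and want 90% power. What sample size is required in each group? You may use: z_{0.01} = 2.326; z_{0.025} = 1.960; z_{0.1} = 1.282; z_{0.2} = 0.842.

n = 107 per group

Cohen's d = |M₁ − M₂| / SD_pooled = |5.1 − 6.3| / 2.7 = 1.2 / 2.7 = 0.444.
For two independent groups with equal n: n = 2·((z_{α/2} + z_β) / d)².
z_{α/2} + z_β = 1.960 + 1.282 = 3.242.
n = 2 × (3.242 / 0.444)² = 2 × 7.302² = 2 × 53.32 = 106.6.
Round up to the next whole participant.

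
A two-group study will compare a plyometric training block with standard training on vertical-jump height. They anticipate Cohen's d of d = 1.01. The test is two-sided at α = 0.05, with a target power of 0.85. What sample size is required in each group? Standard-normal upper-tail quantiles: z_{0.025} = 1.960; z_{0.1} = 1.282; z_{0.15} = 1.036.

For two independent groups with equal n: n = 2·((z_{α/2} + z_β) / d)².
z_{α/2} + z_β = 1.960 + 1.036 = 2.996.
n = 2 × (2.996 / 1.01)² = 2 × 2.966² = 2 × 8.80 = 17.6.
Round up to the next whole participant.

n = 18 per group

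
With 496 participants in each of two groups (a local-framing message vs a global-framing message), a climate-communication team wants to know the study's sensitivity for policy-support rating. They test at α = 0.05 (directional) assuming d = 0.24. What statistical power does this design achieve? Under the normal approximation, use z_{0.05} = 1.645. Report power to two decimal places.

power ≈ 0.98

For two equal groups, power = Φ(d·√(n/2) − z_{α}).
d·√(n/2) = 0.24 × √(496/2) = 0.24 × 15.748 = 3.780.
z_β = 3.780 − 1.645 = 2.135.
Power = Φ(2.135) = 0.984.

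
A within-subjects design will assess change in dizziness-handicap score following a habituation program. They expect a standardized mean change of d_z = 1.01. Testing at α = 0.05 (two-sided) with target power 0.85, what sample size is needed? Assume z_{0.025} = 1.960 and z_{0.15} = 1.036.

n = 9 pairs

For a paired (one-sample on differences) test: n = ((z_{α/2} + z_β) / d)².
z_{α/2} + z_β = 1.960 + 1.036 = 2.996.
n = (2.996 / 1.01)² = 2.966² = 8.80.
Round up.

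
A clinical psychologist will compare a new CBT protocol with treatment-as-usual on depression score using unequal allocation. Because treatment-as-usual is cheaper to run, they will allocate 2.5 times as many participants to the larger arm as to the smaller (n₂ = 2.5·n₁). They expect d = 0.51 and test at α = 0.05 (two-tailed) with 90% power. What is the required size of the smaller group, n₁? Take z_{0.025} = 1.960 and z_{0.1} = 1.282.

n₁ = 57

With allocation ratio k = n₂/n₁ = 2.5, Var(x̄₁−x̄₂) = σ²(1/n₁ + 1/(k·n₁)) = σ²·(k+1)/(k·n₁).
So n₁ = (1 + 1/k)·((z_{α/2} + z_β)/d)² = 1.400 × (3.242/0.51)².
n₁ = 1.400 × 40.41 = 56.6.
Round up: n₁ = 57, giving n₂ = ⌈2.5 × 57⌉ = ⌈142.5⌉ = 143.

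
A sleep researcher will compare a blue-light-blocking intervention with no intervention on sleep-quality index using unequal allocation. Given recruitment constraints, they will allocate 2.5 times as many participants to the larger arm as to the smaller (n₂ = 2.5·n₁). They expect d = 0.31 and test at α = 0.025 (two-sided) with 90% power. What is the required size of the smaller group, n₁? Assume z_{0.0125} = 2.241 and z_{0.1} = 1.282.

With allocation ratio k = n₂/n₁ = 2.5, Var(x̄₁−x̄₂) = σ²(1/n₁ + 1/(k·n₁)) = σ²·(k+1)/(k·n₁).
So n₁ = (1 + 1/k)·((z_{α/2} + z_β)/d)² = 1.400 × (3.523/0.31)².
n₁ = 1.400 × 129.15 = 180.8.
Round up: n₁ = 181, giving n₂ = ⌈2.5 × 181⌉ = ⌈452.5⌉ = 453.

n₁ = 181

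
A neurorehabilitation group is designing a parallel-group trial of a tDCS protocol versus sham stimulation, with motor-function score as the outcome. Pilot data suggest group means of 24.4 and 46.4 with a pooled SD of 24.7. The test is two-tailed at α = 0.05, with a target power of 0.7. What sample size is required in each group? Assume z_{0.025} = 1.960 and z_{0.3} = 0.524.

n = 16 per group

Cohen's d = |M₁ − M₂| / SD_pooled = |24.4 − 46.4| / 24.7 = 22.0 / 24.7 = 0.891.
For two independent groups with equal n: n = 2·((z_{α/2} + z_β) / d)².
z_{α/2} + z_β = 1.960 + 0.524 = 2.484.
n = 2 × (2.484 / 0.891)² = 2 × 2.788² = 2 × 7.77 = 15.5.
Round up to the next whole participant.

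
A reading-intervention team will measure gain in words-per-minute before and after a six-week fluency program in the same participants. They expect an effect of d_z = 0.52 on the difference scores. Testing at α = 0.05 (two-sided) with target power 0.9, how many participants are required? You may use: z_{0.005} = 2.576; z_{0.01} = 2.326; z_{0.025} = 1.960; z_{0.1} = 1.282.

n = 39 pairs

For a paired (one-sample on differences) test: n = ((z_{α/2} + z_β) / d)².
z_{α/2} + z_β = 1.960 + 1.282 = 3.242.
n = (3.242 / 0.52)² = 6.235² = 38.87.
Round up.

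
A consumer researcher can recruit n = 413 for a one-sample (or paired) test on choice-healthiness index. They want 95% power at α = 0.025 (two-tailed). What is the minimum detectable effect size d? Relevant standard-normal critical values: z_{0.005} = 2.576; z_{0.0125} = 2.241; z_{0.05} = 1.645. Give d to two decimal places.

d_min ≈ 0.19

For a single sample (or paired design) of n = 413: d_min = (z_{α/2} + z_β)/√n.
z-sum = 2.241 + 1.645 = 3.886.
d_min = 3.886 / √413 = 3.886 / 20.322 = 0.191.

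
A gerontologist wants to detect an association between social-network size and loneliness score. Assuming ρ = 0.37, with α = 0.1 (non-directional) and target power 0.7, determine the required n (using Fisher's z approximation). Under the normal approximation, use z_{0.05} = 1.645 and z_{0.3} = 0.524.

n = 35

Fisher's z: C = ½·ln((1+r)/(1−r)) = ½·ln(2.1746) = 0.3884.
n = ((z_{α/2} + z_β)/C)² + 3.
(1.645 + 0.524) / 0.3884 = 2.169 / 0.3884 = 5.584.
n = 5.584² + 3 = 31.19 + 3 = 34.2.
Round up.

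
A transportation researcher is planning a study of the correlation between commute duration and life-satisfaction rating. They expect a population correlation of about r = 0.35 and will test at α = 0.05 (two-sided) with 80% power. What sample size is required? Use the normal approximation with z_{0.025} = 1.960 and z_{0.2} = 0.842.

n = 62

Fisher's z: C = ½·ln((1+r)/(1−r)) = ½·ln(2.0769) = 0.3654.
n = ((z_{α/2} + z_β)/C)² + 3.
(1.960 + 0.842) / 0.3654 = 2.802 / 0.3654 = 7.668.
n = 7.668² + 3 = 58.80 + 3 = 61.8.
Round up.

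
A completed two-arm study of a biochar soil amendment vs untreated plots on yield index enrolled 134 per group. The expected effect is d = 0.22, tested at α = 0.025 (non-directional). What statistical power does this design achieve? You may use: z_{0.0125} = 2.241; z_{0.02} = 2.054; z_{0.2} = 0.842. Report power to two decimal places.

power ≈ 0.33

For two equal groups, power = Φ(d·√(n/2) − z_{α/2}).
d·√(n/2) = 0.22 × √(134/2) = 0.22 × 8.185 = 1.801.
z_β = 1.801 − 2.241 = -0.440.
Power = Φ(-0.440) = 0.330.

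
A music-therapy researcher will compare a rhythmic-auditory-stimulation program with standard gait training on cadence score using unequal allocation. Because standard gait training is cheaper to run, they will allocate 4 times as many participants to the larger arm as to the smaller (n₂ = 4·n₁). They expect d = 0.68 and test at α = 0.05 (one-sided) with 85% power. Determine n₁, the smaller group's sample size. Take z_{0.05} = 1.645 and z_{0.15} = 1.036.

n₁ = 20

With allocation ratio k = n₂/n₁ = 4, Var(x̄₁−x̄₂) = σ²(1/n₁ + 1/(k·n₁)) = σ²·(k+1)/(k·n₁).
So n₁ = (1 + 1/k)·((z_{α} + z_β)/d)² = 1.250 × (2.681/0.68)².
n₁ = 1.250 × 15.54 = 19.4.
Round up: n₁ = 20, giving n₂ = 4 × 20 = 80.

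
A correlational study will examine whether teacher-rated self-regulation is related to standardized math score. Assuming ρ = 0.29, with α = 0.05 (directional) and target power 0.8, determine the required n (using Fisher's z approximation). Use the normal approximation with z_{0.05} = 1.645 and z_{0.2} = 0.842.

n = 73

Fisher's z: C = ½·ln((1+r)/(1−r)) = ½·ln(1.8169) = 0.2986.
n = ((z_{α} + z_β)/C)² + 3.
(1.645 + 0.842) / 0.2986 = 2.487 / 0.2986 = 8.329.
n = 8.329² + 3 = 69.37 + 3 = 72.4.
Round up.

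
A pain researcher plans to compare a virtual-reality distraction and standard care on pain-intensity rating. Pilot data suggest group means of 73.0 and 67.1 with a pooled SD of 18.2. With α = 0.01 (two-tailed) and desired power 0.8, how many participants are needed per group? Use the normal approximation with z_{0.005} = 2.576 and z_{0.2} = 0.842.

Cohen's d = |M₁ − M₂| / SD_pooled = |73.0 − 67.1| / 18.2 = 5.9 / 18.2 = 0.324.
For two independent groups with equal n: n = 2·((z_{α/2} + z_β) / d)².
z_{α/2} + z_β = 2.576 + 0.842 = 3.418.
n = 2 × (3.418 / 0.324)² = 2 × 10.549² = 2 × 111.29 = 222.6.
Round up to the next whole participant.

n = 223 per group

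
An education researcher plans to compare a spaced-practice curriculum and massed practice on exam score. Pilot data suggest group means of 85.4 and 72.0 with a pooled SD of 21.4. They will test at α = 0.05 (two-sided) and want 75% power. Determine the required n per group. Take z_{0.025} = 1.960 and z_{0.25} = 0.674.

n = 36 per group

Cohen's d = |M₁ − M₂| / SD_pooled = |85.4 − 72.0| / 21.4 = 13.4 / 21.4 = 0.626.
For two independent groups with equal n: n = 2·((z_{α/2} + z_β) / d)².
z_{α/2} + z_β = 1.960 + 0.674 = 2.634.
n = 2 × (2.634 / 0.626)² = 2 × 4.208² = 2 × 17.70 = 35.4.
Round up to the next whole participant.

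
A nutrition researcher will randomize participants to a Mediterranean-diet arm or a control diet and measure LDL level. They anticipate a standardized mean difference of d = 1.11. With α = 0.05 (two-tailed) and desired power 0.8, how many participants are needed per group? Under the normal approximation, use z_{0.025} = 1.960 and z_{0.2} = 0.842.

n = 13 per group

For two independent groups with equal n: n = 2·((z_{α/2} + z_β) / d)².
z_{α/2} + z_β = 1.960 + 0.842 = 2.802.
n = 2 × (2.802 / 1.11)² = 2 × 2.524² = 2 × 6.37 = 12.7.
Round up to the next whole participant.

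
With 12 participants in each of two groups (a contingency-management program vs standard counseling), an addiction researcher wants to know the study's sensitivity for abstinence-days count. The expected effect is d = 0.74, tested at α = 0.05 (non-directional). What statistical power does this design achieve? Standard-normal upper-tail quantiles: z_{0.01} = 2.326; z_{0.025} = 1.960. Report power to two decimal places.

For two equal groups, power = Φ(d·√(n/2) − z_{α/2}).
d·√(n/2) = 0.74 × √(12/2) = 0.74 × 2.449 = 1.813.
z_β = 1.813 − 1.960 = -0.147.
Power = Φ(-0.147) = 0.441.

power ≈ 0.44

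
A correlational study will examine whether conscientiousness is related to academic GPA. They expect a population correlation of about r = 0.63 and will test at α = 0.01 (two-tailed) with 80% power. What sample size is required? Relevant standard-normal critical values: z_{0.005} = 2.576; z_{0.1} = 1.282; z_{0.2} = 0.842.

n = 25

Fisher's z: C = ½·ln((1+r)/(1−r)) = ½·ln(4.4054) = 0.7414.
n = ((z_{α/2} + z_β)/C)² + 3.
(2.576 + 0.842) / 0.7414 = 3.418 / 0.7414 = 4.610.
n = 4.610² + 3 = 21.25 + 3 = 24.3.
Round up.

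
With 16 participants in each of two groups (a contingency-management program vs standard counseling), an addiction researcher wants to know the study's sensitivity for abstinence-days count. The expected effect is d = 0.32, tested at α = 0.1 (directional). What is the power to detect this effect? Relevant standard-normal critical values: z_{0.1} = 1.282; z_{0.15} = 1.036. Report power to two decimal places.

power ≈ 0.35

For two equal groups, power = Φ(d·√(n/2) − z_{α}).
d·√(n/2) = 0.32 × √(16/2) = 0.32 × 2.828 = 0.905.
z_β = 0.905 − 1.282 = -0.377.
Power = Φ(-0.377) = 0.353.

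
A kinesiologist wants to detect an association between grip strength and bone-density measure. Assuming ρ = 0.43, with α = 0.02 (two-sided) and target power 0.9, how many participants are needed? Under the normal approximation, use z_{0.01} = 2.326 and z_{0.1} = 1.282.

n = 65

Fisher's z: C = ½·ln((1+r)/(1−r)) = ½·ln(2.5088) = 0.4599.
n = ((z_{α/2} + z_β)/C)² + 3.
(2.326 + 1.282) / 0.4599 = 3.608 / 0.4599 = 7.845.
n = 7.845² + 3 = 61.55 + 3 = 64.5.
Round up.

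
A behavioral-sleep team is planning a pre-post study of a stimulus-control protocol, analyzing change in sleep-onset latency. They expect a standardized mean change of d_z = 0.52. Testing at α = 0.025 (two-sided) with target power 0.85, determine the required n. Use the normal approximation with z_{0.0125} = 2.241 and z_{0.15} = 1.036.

For a paired (one-sample on differences) test: n = ((z_{α/2} + z_β) / d)².
z_{α/2} + z_β = 2.241 + 1.036 = 3.277.
n = (3.277 / 0.52)² = 6.302² = 39.71.
Round up.

n = 40 pairs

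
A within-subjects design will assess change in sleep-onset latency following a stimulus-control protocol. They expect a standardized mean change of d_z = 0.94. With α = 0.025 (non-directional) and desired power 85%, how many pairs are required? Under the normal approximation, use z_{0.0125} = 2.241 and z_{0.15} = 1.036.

For a paired (one-sample on differences) test: n = ((z_{α/2} + z_β) / d)².
z_{α/2} + z_β = 2.241 + 1.036 = 3.277.
n = (3.277 / 0.94)² = 3.486² = 12.15.
Round up.

n = 13 pairs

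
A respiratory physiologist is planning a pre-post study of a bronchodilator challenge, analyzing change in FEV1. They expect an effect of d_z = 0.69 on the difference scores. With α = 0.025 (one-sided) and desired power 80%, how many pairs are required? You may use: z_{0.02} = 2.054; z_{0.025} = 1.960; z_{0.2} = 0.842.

For a paired (one-sample on differences) test: n = ((z_{α} + z_β) / d)².
z_{α} + z_β = 1.960 + 0.842 = 2.802.
n = (2.802 / 0.69)² = 4.061² = 16.49.
Round up.

n = 17 pairs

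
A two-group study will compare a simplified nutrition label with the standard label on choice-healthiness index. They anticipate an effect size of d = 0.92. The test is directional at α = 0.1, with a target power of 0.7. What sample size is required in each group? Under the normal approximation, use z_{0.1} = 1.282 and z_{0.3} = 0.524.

For two independent groups with equal n: n = 2·((z_{α} + z_β) / d)².
z_{α} + z_β = 1.282 + 0.524 = 1.806.
n = 2 × (1.806 / 0.92)² = 2 × 1.963² = 2 × 3.85 = 7.7.
Round up to the next whole participant.

n = 8 per group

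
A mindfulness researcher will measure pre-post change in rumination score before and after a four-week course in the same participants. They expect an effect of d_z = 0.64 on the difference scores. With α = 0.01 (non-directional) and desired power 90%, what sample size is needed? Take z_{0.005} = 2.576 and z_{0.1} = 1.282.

n = 37 pairs

For a paired (one-sample on differences) test: n = ((z_{α/2} + z_β) / d)².
z_{α/2} + z_β = 2.576 + 1.282 = 3.858.
n = (3.858 / 0.64)² = 6.028² = 36.34.
Round up.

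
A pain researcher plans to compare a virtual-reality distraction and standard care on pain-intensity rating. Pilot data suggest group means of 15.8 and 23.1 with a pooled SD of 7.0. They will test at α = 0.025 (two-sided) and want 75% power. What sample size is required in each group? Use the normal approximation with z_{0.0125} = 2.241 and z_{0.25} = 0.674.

Cohen's d = |M₁ − M₂| / SD_pooled = |15.8 − 23.1| / 7.0 = 7.3 / 7.0 = 1.043.
For two independent groups with equal n: n = 2·((z_{α/2} + z_β) / d)².
z_{α/2} + z_β = 2.241 + 0.674 = 2.915.
n = 2 × (2.915 / 1.043)² = 2 × 2.795² = 2 × 7.81 = 15.6.
Round up to the next whole participant.

n = 16 per group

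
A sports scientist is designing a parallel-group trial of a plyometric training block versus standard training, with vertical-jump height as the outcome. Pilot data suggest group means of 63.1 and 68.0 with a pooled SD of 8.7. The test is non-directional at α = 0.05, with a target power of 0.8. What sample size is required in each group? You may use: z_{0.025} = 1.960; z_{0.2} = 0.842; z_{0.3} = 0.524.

Cohen's d = |M₁ − M₂| / SD_pooled = |63.1 − 68.0| / 8.7 = 4.9 / 8.7 = 0.563.
For two independent groups with equal n: n = 2·((z_{α/2} + z_β) / d)².
z_{α/2} + z_β = 1.960 + 0.842 = 2.802.
n = 2 × (2.802 / 0.563)² = 2 × 4.977² = 2 × 24.77 = 49.5.
Round up to the next whole participant.

n = 50 per group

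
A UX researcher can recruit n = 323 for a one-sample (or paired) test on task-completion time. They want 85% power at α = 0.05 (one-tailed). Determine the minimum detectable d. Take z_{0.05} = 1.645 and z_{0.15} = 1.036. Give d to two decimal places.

For a single sample (or paired design) of n = 323: d_min = (z_{α} + z_β)/√n.
z-sum = 1.645 + 1.036 = 2.681.
d_min = 2.681 / √323 = 2.681 / 17.972 = 0.149.

d_min ≈ 0.15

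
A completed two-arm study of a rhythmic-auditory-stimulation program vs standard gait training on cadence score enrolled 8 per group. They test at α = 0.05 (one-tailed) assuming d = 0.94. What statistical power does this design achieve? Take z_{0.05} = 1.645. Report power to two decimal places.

For two equal groups, power = Φ(d·√(n/2) − z_{α}).
d·√(n/2) = 0.94 × √(8/2) = 0.94 × 2.000 = 1.880.
z_β = 1.880 − 1.645 = 0.235.
Power = Φ(0.235) = 0.593.

power ≈ 0.59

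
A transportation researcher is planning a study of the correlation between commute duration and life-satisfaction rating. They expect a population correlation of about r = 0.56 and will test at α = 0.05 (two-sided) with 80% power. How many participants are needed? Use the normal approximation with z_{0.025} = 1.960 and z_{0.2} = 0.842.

n = 23

Fisher's z: C = ½·ln((1+r)/(1−r)) = ½·ln(3.5455) = 0.6328.
n = ((z_{α/2} + z_β)/C)² + 3.
(1.960 + 0.842) / 0.6328 = 2.802 / 0.6328 = 4.428.
n = 4.428² + 3 = 19.61 + 3 = 22.6.
Round up.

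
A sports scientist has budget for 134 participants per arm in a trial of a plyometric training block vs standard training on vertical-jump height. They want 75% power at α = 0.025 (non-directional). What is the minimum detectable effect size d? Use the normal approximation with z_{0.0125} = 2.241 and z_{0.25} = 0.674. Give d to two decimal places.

d_min ≈ 0.36

For two independent groups of n = 134 each: d_min = (z_{α/2} + z_β)·√(2/n).
z-sum = 2.241 + 0.674 = 2.915.
d_min = 2.915 × √(2/134) = 2.915 × 0.1222 = 0.356.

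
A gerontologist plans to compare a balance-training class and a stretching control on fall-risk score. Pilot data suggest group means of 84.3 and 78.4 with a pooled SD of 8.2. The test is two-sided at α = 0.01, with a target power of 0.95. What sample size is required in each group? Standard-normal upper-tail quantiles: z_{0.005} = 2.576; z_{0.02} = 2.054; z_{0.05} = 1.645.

n = 69 per group

Cohen's d = |M₁ − M₂| / SD_pooled = |84.3 − 78.4| / 8.2 = 5.9 / 8.2 = 0.720.
For two independent groups with equal n: n = 2·((z_{α/2} + z_β) / d)².
z_{α/2} + z_β = 2.576 + 1.645 = 4.221.
n = 2 × (4.221 / 0.720)² = 2 × 5.863² = 2 × 34.37 = 68.7.
Round up to the next whole participant.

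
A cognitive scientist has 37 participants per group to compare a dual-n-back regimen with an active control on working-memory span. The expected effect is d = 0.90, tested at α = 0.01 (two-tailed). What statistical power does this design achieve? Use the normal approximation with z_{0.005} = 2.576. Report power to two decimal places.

For two equal groups, power = Φ(d·√(n/2) − z_{α/2}).
d·√(n/2) = 0.90 × √(37/2) = 0.90 × 4.301 = 3.871.
z_β = 3.871 − 2.576 = 1.295.
Power = Φ(1.295) = 0.902.

power ≈ 0.90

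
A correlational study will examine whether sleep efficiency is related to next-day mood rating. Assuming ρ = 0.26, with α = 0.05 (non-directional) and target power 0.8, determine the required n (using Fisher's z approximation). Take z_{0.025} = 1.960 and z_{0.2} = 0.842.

Fisher's z: C = ½·ln((1+r)/(1−r)) = ½·ln(1.7027) = 0.2661.
n = ((z_{α/2} + z_β)/C)² + 3.
(1.960 + 0.842) / 0.2661 = 2.802 / 0.2661 = 10.530.
n = 10.530² + 3 = 110.88 + 3 = 113.9.
Round up.

n = 114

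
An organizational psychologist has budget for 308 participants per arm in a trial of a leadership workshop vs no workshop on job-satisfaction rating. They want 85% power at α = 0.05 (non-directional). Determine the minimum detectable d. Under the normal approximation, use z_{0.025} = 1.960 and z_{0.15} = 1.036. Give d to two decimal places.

d_min ≈ 0.24

For two independent groups of n = 308 each: d_min = (z_{α/2} + z_β)·√(2/n).
z-sum = 1.960 + 1.036 = 2.996.
d_min = 2.996 × √(2/308) = 2.996 × 0.0806 = 0.241.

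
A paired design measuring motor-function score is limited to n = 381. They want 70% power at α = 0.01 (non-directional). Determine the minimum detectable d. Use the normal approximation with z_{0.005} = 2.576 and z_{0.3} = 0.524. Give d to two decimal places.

d_min ≈ 0.16

For a single sample (or paired design) of n = 381: d_min = (z_{α/2} + z_β)/√n.
z-sum = 2.576 + 0.524 = 3.100.
d_min = 3.100 / √381 = 3.100 / 19.519 = 0.159.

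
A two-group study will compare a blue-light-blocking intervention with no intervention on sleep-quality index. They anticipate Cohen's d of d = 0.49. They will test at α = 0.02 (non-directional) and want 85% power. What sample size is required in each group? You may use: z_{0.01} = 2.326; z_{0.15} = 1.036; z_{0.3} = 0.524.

For two independent groups with equal n: n = 2·((z_{α/2} + z_β) / d)².
z_{α/2} + z_β = 2.326 + 1.036 = 3.362.
n = 2 × (3.362 / 0.49)² = 2 × 6.861² = 2 × 47.08 = 94.2.
Round up to the next whole participant.

n = 95 per group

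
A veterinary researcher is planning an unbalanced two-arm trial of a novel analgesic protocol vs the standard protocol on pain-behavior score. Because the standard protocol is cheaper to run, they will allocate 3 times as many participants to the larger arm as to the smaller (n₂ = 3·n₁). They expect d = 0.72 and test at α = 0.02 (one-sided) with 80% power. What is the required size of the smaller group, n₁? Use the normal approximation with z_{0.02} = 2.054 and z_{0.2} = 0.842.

n₁ = 22

With allocation ratio k = n₂/n₁ = 3, Var(x̄₁−x̄₂) = σ²(1/n₁ + 1/(k·n₁)) = σ²·(k+1)/(k·n₁).
So n₁ = (1 + 1/k)·((z_{α} + z_β)/d)² = 1.333 × (2.896/0.72)².
n₁ = 1.333 × 16.18 = 21.6.
Round up: n₁ = 22, giving n₂ = 3 × 22 = 66.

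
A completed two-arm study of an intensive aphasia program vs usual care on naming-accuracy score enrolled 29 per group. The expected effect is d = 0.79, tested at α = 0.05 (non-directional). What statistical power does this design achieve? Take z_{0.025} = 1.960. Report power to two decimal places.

power ≈ 0.85

For two equal groups, power = Φ(d·√(n/2) − z_{α/2}).
d·√(n/2) = 0.79 × √(29/2) = 0.79 × 3.808 = 3.008.
z_β = 3.008 − 1.960 = 1.048.
Power = Φ(1.048) = 0.853.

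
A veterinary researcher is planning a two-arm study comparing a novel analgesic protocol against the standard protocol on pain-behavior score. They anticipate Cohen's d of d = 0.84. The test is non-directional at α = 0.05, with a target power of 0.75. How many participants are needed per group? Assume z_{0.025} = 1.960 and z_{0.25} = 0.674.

n = 20 per group

For two independent groups with equal n: n = 2·((z_{α/2} + z_β) / d)².
z_{α/2} + z_β = 1.960 + 0.674 = 2.634.
n = 2 × (2.634 / 0.84)² = 2 × 3.136² = 2 × 9.83 = 19.7.
Round up to the next whole participant.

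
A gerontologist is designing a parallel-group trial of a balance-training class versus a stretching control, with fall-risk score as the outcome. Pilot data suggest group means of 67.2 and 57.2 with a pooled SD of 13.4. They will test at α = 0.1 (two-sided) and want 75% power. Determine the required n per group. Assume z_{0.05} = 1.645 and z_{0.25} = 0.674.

n = 20 per group

Cohen's d = |M₁ − M₂| / SD_pooled = |67.2 − 57.2| / 13.4 = 10.0 / 13.4 = 0.746.
For two independent groups with equal n: n = 2·((z_{α/2} + z_β) / d)².
z_{α/2} + z_β = 1.645 + 0.674 = 2.319.
n = 2 × (2.319 / 0.746)² = 2 × 3.109² = 2 × 9.66 = 19.3.
Round up to the next whole participant.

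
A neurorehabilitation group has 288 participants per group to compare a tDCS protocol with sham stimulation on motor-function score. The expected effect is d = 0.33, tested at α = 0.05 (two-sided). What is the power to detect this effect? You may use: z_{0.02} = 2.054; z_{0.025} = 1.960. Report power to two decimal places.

For two equal groups, power = Φ(d·√(n/2) − z_{α/2}).
d·√(n/2) = 0.33 × √(288/2) = 0.33 × 12.000 = 3.960.
z_β = 3.960 − 1.960 = 2.000.
Power = Φ(2.000) = 0.977.

power ≈ 0.98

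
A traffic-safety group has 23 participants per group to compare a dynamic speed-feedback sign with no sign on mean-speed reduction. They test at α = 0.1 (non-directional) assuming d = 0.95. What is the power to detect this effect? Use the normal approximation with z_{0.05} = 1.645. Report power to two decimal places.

power ≈ 0.94

For two equal groups, power = Φ(d·√(n/2) − z_{α/2}).
d·√(n/2) = 0.95 × √(23/2) = 0.95 × 3.391 = 3.222.
z_β = 3.222 − 1.645 = 1.577.
Power = Φ(1.577) = 0.943.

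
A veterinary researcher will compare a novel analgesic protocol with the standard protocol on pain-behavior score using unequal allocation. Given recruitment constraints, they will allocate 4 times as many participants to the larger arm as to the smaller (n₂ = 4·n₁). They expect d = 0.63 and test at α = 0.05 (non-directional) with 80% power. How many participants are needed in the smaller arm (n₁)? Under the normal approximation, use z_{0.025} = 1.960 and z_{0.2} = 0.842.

n₁ = 25

With allocation ratio k = n₂/n₁ = 4, Var(x̄₁−x̄₂) = σ²(1/n₁ + 1/(k·n₁)) = σ²·(k+1)/(k·n₁).
So n₁ = (1 + 1/k)·((z_{α/2} + z_β)/d)² = 1.250 × (2.802/0.63)².
n₁ = 1.250 × 19.78 = 24.7.
Round up: n₁ = 25, giving n₂ = 4 × 25 = 100.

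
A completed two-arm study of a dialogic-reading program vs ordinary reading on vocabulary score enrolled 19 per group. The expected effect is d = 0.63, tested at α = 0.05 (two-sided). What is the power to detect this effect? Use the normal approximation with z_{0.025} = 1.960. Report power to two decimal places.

For two equal groups, power = Φ(d·√(n/2) − z_{α/2}).
d·√(n/2) = 0.63 × √(19/2) = 0.63 × 3.082 = 1.942.
z_β = 1.942 − 1.960 = -0.018.
Power = Φ(-0.018) = 0.493.

power ≈ 0.49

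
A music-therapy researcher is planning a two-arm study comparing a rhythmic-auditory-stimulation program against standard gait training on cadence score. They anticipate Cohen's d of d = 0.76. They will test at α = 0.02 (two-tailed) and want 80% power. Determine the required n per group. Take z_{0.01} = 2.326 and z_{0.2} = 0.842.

n = 35 per group

For two independent groups with equal n: n = 2·((z_{α/2} + z_β) / d)².
z_{α/2} + z_β = 2.326 + 0.842 = 3.168.
n = 2 × (3.168 / 0.76)² = 2 × 4.168² = 2 × 17.38 = 34.8.
Round up to the next whole participant.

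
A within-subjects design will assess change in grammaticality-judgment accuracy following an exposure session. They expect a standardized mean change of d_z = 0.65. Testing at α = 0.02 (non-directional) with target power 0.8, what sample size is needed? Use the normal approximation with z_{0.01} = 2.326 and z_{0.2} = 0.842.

n = 24 pairs

For a paired (one-sample on differences) test: n = ((z_{α/2} + z_β) / d)².
z_{α/2} + z_β = 2.326 + 0.842 = 3.168.
n = (3.168 / 0.65)² = 4.874² = 23.75.
Round up.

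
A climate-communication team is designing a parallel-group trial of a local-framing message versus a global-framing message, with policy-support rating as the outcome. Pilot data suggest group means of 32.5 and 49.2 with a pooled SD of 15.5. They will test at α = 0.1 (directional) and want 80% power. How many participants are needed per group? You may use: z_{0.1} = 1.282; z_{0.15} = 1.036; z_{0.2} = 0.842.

n = 8 per group

Cohen's d = |M₁ − M₂| / SD_pooled = |32.5 − 49.2| / 15.5 = 16.7 / 15.5 = 1.077.
For two independent groups with equal n: n = 2·((z_{α} + z_β) / d)².
z_{α} + z_β = 1.282 + 0.842 = 2.124.
n = 2 × (2.124 / 1.077)² = 2 × 1.972² = 2 × 3.89 = 7.8.
Round up to the next whole participant.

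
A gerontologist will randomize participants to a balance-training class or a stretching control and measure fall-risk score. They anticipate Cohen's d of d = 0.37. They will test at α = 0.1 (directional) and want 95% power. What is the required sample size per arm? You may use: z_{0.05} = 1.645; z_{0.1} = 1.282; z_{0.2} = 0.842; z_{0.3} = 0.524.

For two independent groups with equal n: n = 2·((z_{α} + z_β) / d)².
z_{α} + z_β = 1.282 + 1.645 = 2.927.
n = 2 × (2.927 / 0.37)² = 2 × 7.911² = 2 × 62.58 = 125.2.
Round up to the next whole participant.

n = 126 per group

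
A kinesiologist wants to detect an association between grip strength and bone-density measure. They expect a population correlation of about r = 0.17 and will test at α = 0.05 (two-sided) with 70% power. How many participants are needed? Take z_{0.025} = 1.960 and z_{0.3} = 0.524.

Fisher's z: C = ½·ln((1+r)/(1−r)) = ½·ln(1.4096) = 0.1717.
n = ((z_{α/2} + z_β)/C)² + 3.
(1.960 + 0.524) / 0.1717 = 2.484 / 0.1717 = 14.467.
n = 14.467² + 3 = 209.30 + 3 = 212.3.
Round up.

n = 213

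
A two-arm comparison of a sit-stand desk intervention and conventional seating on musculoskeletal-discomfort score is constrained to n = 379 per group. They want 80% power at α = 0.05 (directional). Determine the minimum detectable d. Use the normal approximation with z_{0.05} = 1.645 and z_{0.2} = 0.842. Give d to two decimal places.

For two independent groups of n = 379 each: d_min = (z_{α} + z_β)·√(2/n).
z-sum = 1.645 + 0.842 = 2.487.
d_min = 2.487 × √(2/379) = 2.487 × 0.0726 = 0.181.

d_min ≈ 0.18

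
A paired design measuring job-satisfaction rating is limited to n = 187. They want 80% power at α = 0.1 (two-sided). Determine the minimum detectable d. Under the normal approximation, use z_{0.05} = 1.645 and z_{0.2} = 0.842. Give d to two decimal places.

d_min ≈ 0.18

For a single sample (or paired design) of n = 187: d_min = (z_{α/2} + z_β)/√n.
z-sum = 1.645 + 0.842 = 2.487.
d_min = 2.487 / √187 = 2.487 / 13.675 = 0.182.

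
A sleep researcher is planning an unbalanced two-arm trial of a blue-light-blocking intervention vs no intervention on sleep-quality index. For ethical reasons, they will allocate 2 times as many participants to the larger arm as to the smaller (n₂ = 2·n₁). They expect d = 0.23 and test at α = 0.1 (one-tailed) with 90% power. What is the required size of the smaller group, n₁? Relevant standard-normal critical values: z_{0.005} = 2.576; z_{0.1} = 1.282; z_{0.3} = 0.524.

n₁ = 187

With allocation ratio k = n₂/n₁ = 2, Var(x̄₁−x̄₂) = σ²(1/n₁ + 1/(k·n₁)) = σ²·(k+1)/(k·n₁).
So n₁ = (1 + 1/k)·((z_{α} + z_β)/d)² = 1.500 × (2.564/0.23)².
n₁ = 1.500 × 124.27 = 186.4.
Round up: n₁ = 187, giving n₂ = 2 × 187 = 374.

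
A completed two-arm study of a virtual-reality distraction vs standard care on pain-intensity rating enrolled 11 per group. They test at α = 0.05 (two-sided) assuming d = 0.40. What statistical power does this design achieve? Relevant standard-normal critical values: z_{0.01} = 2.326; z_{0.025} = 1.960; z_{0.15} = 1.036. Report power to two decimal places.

For two equal groups, power = Φ(d·√(n/2) − z_{α/2}).
d·√(n/2) = 0.40 × √(11/2) = 0.40 × 2.345 = 0.938.
z_β = 0.938 − 1.960 = -1.022.
Power = Φ(-1.022) = 0.153.

power ≈ 0.15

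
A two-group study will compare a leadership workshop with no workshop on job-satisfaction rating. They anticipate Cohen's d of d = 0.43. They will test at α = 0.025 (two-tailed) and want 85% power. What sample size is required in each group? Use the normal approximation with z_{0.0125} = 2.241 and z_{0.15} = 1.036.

For two independent groups with equal n: n = 2·((z_{α/2} + z_β) / d)².
z_{α/2} + z_β = 2.241 + 1.036 = 3.277.
n = 2 × (3.277 / 0.43)² = 2 × 7.621² = 2 × 58.08 = 116.2.
Round up to the next whole participant.

n = 117 per group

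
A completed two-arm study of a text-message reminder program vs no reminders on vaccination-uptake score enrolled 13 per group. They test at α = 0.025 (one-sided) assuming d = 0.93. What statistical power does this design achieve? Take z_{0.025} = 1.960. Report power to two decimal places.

For two equal groups, power = Φ(d·√(n/2) − z_{α}).
d·√(n/2) = 0.93 × √(13/2) = 0.93 × 2.550 = 2.371.
z_β = 2.371 − 1.960 = 0.411.
Power = Φ(0.411) = 0.659.

power ≈ 0.66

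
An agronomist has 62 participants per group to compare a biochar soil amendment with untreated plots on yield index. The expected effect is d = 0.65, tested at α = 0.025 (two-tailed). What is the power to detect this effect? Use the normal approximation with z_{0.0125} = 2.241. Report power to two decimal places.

power ≈ 0.92

For two equal groups, power = Φ(d·√(n/2) − z_{α/2}).
d·√(n/2) = 0.65 × √(62/2) = 0.65 × 5.568 = 3.619.
z_β = 3.619 − 2.241 = 1.378.
Power = Φ(1.378) = 0.916.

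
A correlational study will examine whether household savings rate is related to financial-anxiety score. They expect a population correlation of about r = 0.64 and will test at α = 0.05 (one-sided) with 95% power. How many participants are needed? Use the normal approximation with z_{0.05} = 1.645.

Fisher's z: C = ½·ln((1+r)/(1−r)) = ½·ln(4.5556) = 0.7582.
n = ((z_{α} + z_β)/C)² + 3.
(1.645 + 1.645) / 0.7582 = 3.290 / 0.7582 = 4.339.
n = 4.339² + 3 = 18.83 + 3 = 21.8.
Round up.

n = 22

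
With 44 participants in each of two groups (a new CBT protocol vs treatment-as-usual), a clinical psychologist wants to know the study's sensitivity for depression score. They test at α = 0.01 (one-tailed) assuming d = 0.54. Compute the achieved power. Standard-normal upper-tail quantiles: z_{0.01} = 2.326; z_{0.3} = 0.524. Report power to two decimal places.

For two equal groups, power = Φ(d·√(n/2) − z_{α}).
d·√(n/2) = 0.54 × √(44/2) = 0.54 × 4.690 = 2.533.
z_β = 2.533 − 2.326 = 0.207.
Power = Φ(0.207) = 0.582.

power ≈ 0.58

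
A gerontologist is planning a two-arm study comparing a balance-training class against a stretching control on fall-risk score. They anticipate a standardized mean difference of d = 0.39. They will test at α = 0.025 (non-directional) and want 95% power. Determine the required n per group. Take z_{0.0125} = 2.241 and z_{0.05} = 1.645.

n = 199 per group

For two independent groups with equal n: n = 2·((z_{α/2} + z_β) / d)².
z_{α/2} + z_β = 2.241 + 1.645 = 3.886.
n = 2 × (3.886 / 0.39)² = 2 × 9.964² = 2 × 99.28 = 198.6.
Round up to the next whole participant.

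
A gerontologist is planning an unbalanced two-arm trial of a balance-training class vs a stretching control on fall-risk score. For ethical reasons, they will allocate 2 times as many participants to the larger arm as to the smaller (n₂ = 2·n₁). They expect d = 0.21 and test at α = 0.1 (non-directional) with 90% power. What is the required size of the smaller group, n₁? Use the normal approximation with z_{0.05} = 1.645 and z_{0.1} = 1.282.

n₁ = 292

With allocation ratio k = n₂/n₁ = 2, Var(x̄₁−x̄₂) = σ²(1/n₁ + 1/(k·n₁)) = σ²·(k+1)/(k·n₁).
So n₁ = (1 + 1/k)·((z_{α/2} + z_β)/d)² = 1.500 × (2.927/0.21)².
n₁ = 1.500 × 194.27 = 291.4.
Round up: n₁ = 292, giving n₂ = 2 × 292 = 584.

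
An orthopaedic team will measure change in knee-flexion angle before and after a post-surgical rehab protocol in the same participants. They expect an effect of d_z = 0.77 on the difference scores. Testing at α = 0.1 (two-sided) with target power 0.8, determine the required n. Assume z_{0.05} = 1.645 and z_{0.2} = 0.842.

n = 11 pairs

For a paired (one-sample on differences) test: n = ((z_{α/2} + z_β) / d)².
z_{α/2} + z_β = 1.645 + 0.842 = 2.487.
n = (2.487 / 0.77)² = 3.230² = 10.43.
Round up.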